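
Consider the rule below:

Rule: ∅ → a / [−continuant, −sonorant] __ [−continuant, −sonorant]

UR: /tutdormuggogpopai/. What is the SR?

/t/ and /d/ form a stop–stop cluster, so [a] is inserted between them.
/g/ and /g/ form a stop–stop cluster, so [a] is inserted between them.
/g/ and /p/ form a stop–stop cluster, so [a] is inserted between them.
Surface form: [tutadormugagogapopai].

tutadormugagogapopai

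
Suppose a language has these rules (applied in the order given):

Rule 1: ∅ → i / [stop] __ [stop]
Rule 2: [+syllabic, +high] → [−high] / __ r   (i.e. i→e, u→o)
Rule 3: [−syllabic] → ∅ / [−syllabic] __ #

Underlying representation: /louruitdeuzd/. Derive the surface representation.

looruitideuz

Rule 1 (stop-cluster i-epenthesis): /t/ and /d/ form a stop–stop cluster, so [i] is inserted between them. /louruitdeuzd/ → louruitideuzd.
Rule 2 (pre-rhotic lowering): /u/ is a high vowel immediately before /r/, so it lowers to [o]. /louruitideuzd/ → looruitideuzd.
Rule 3 (final cluster simplification): /d/ is the second consonant of a word-final cluster /zd/, so it deletes. /looruitideuzd/ → looruitideuz.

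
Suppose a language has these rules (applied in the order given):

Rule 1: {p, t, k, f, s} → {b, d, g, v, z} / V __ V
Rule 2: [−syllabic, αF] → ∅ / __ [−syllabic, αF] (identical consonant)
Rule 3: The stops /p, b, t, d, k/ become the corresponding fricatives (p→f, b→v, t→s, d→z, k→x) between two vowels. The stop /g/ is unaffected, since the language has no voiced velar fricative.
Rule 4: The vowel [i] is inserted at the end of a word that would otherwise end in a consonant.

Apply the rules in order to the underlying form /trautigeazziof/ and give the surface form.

trauzigeaziofi

Rule 1 (intervocalic voicing): /t/ is a voiceless obstruent between vowels /u/ and /i/, so it voices to [d]. /trautigeazziof/ → traudigeazziof.
Rule 2 (degemination): /zz/ is a geminate; the first /z/ deletes. /traudigeazziof/ → traudigeaziof.
Rule 3 (intervocalic spirantization): /d/ is a stop between vowels /u/ and /i/, so it spirantizes to the fricative [z]. /traudigeaziof/ → trauzigeaziof.
Rule 4 (final i-epenthesis): the form ends in the consonant /f/, so [i] is inserted word-finally. /trauzigeaziof/ → trauzigeaziofi.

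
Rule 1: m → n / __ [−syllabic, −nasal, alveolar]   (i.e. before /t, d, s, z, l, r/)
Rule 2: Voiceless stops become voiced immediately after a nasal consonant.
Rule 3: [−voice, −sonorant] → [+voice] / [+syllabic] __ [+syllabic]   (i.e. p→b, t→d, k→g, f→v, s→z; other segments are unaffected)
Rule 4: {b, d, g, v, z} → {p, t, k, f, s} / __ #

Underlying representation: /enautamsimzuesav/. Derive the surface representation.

Rule 1 (nasal place assimilation): /m/ precedes the alveolar consonant /s/, so it assimilates in place to [n]. /m/ precedes the alveolar consonant /z/, so it assimilates in place to [n]. /enautamsimzuesav/ → enautansinzuesav.
Rule 2 (post-nasal voicing): no segment meets the environment; /enautansinzuesav/ is unchanged.
Rule 3 (intervocalic voicing): /t/ is a voiceless obstruent between vowels /u/ and /a/, so it voices to [d]. /s/ is a voiceless obstruent between vowels /e/ and /a/, so it voices to [z]. /enautansinzuesav/ → enaudansinzuezav.
Rule 4 (final devoicing): /v/ is a voiced obstruent in word-final position, so it devoices to [f]. /enaudansinzuezav/ → enaudansinzuezaf.

enaudansinzuezaf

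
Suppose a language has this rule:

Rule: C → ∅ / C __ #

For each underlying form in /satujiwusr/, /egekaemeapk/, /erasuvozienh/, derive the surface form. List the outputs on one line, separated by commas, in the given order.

satujiwus, egekaemeap, erasuvozien

/satujiwusr/: /r/ is the second consonant of a word-final cluster /sr/, so it deletes. → [satujiwus].
/egekaemeapk/: /k/ is the second consonant of a word-final cluster /pk/, so it deletes. → [egekaemeap].
/erasuvozienh/: /h/ is the second consonant of a word-final cluster /nh/, so it deletes. → [erasuvozien].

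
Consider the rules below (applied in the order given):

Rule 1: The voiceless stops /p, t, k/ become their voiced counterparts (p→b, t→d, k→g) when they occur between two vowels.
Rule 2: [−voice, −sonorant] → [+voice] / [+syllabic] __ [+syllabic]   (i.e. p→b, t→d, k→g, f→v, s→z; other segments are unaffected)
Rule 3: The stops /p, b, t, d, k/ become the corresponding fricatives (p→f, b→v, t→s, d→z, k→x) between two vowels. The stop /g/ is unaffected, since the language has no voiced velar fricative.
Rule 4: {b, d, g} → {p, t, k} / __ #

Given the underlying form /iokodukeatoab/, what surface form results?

Rule 1 (intervocalic voicing): /k/ is a voiceless stop between vowels /o/ and /o/, so it voices to [g]. /k/ is a voiceless stop between vowels /u/ and /e/, so it voices to [g]. /t/ is a voiceless stop between vowels /a/ and /o/, so it voices to [d]. /iokodukeatoab/ → iogodugeadoab.
Rule 2 (intervocalic voicing): no segment meets the environment; /iogodugeadoab/ is unchanged.
Rule 3 (intervocalic spirantization): /d/ is a stop between vowels /o/ and /u/, so it spirantizes to the fricative [z]. /d/ is a stop between vowels /a/ and /o/, so it spirantizes to the fricative [z]. /iogodugeadoab/ → iogozugeazoab.
Rule 4 (final devoicing): /b/ is a voiced stop in word-final position, so it devoices to [p]. /iogozugeazoab/ → iogozugeazoap.

iogozugeazoap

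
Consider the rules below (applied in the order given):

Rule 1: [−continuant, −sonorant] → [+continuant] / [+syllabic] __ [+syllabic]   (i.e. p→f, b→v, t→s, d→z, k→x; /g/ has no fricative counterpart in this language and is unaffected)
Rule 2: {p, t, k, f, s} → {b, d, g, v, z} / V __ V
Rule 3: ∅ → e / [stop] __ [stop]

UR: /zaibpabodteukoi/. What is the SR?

Rule 1 (intervocalic spirantization): /b/ is a stop between vowels /a/ and /o/, so it spirantizes to the fricative [v]. /k/ is a stop between vowels /u/ and /o/, so it spirantizes to the fricative [x]. /zaibpabodteukoi/ → zaibpavodteuxoi.
Rule 2 (intervocalic voicing): no segment meets the environment; /zaibpavodteuxoi/ is unchanged.
Rule 3 (stop-cluster e-epenthesis): /b/ and /p/ form a stop–stop cluster, so [e] is inserted between them. /d/ and /t/ form a stop–stop cluster, so [e] is inserted between them. /zaibpavodteuxoi/ → zaibepavodeteuxoi.

zaibepavodeteuxoi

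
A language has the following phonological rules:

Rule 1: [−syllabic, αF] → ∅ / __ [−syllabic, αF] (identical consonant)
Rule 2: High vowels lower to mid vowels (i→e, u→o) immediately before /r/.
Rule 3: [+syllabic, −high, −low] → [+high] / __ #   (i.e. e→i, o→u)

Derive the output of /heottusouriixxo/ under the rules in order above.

heotusooriixu

Rule 1 (degemination): /tt/ is a geminate; the first /t/ deletes. /xx/ is a geminate; the first /x/ deletes. /heottusouriixxo/ → heotusouriixo.
Rule 2 (pre-rhotic lowering): /u/ is a high vowel immediately before /r/, so it lowers to [o]. /heotusouriixo/ → heotusooriixo.
Rule 3 (final vowel raising): /o/ is a mid vowel in word-final position, so it raises to [u]. /heotusooriixo/ → heotusooriixu.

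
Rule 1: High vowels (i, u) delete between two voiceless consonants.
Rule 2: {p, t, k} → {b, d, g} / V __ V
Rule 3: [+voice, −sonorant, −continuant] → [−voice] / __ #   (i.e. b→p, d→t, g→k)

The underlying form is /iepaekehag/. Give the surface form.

iebaegehak

Rule 1 (high vowel syncope): no segment meets the environment; /iepaekehag/ is unchanged.
Rule 2 (intervocalic voicing): /p/ is a voiceless stop between vowels /e/ and /a/, so it voices to [b]. /k/ is a voiceless stop between vowels /e/ and /e/, so it voices to [g]. /iepaekehag/ → iebaegehag.
Rule 3 (final devoicing): /g/ is a voiced stop in word-final position, so it devoices to [k]. /iebaegehag/ → iebaegehak.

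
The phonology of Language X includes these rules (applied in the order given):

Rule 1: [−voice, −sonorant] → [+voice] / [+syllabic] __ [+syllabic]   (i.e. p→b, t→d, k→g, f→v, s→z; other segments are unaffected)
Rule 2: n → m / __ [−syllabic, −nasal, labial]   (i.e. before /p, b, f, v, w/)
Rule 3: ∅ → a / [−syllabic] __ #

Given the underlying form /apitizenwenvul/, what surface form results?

Rule 1 (intervocalic voicing): /p/ is a voiceless obstruent between vowels /a/ and /i/, so it voices to [b]. /t/ is a voiceless obstruent between vowels /i/ and /i/, so it voices to [d]. /apitizenwenvul/ → abidizenwenvul.
Rule 2 (nasal place assimilation): /n/ precedes the labial consonant /w/, so it assimilates in place to [m]. /n/ precedes the labial consonant /v/, so it assimilates in place to [m]. /abidizenwenvul/ → abidizemwemvul.
Rule 3 (final a-epenthesis): the form ends in the consonant /l/, so [a] is inserted word-finally. /abidizemwemvul/ → abidizemwemvula.

abidizemwemvula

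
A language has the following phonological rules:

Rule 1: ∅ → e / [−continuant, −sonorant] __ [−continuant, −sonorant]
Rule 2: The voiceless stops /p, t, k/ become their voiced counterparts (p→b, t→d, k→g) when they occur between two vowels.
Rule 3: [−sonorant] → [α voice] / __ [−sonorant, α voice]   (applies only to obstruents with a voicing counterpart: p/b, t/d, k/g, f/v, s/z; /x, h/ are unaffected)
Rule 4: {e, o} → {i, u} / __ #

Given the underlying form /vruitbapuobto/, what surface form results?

Rule 1 (stop-cluster e-epenthesis): /t/ and /b/ form a stop–stop cluster, so [e] is inserted between them. /b/ and /t/ form a stop–stop cluster, so [e] is inserted between them. /vruitbapuobto/ → vruitebapuobeto.
Rule 2 (intervocalic voicing): /t/ is a voiceless stop between vowels /i/ and /e/, so it voices to [d]. /p/ is a voiceless stop between vowels /a/ and /u/, so it voices to [b]. /t/ is a voiceless stop between vowels /e/ and /o/, so it voices to [d]. /vruitebapuobeto/ → vruidebabuobedo.
Rule 3 (regressive voicing assimilation): no segment meets the environment; /vruidebabuobedo/ is unchanged.
Rule 4 (final vowel raising): /o/ is a mid vowel in word-final position, so it raises to [u]. /vruidebabuobedo/ → vruidebabuobedu.

vruidebabuobedu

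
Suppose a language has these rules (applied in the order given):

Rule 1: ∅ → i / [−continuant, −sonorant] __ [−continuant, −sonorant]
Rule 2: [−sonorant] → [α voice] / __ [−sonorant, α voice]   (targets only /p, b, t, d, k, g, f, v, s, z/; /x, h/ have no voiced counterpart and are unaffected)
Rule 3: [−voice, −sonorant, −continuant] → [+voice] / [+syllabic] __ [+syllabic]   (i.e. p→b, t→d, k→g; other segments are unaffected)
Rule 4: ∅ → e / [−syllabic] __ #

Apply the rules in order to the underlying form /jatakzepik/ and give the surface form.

Rule 1 (stop-cluster i-epenthesis): no segment meets the environment; /jatakzepik/ is unchanged.
Rule 2 (regressive voicing assimilation): /k/ precedes the voiced obstruent /z/, so it voices to [g] by assimilation. /jatakzepik/ → jatagzepik.
Rule 3 (intervocalic voicing): /t/ is a voiceless stop between vowels /a/ and /a/, so it voices to [d]. /p/ is a voiceless stop between vowels /e/ and /i/, so it voices to [b]. /jatagzepik/ → jadagzebik.
Rule 4 (final e-epenthesis): the form ends in the consonant /k/, so [e] is inserted word-finally. /jadagzebik/ → jadagzebike.

jadagzebike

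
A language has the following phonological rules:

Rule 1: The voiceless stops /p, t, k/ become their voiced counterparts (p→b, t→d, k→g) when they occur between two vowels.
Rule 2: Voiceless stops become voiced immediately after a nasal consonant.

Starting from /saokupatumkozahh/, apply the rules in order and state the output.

Rule 1 (intervocalic voicing): /k/ is a voiceless stop between vowels /o/ and /u/, so it voices to [g]. /p/ is a voiceless stop between vowels /u/ and /a/, so it voices to [b]. /t/ is a voiceless stop between vowels /a/ and /u/, so it voices to [d]. /saokupatumkozahh/ → saogubadumkozahh.
Rule 2 (post-nasal voicing): /k/ is a voiceless stop immediately after the nasal /m/, so it voices to [g]. /saogubadumkozahh/ → saogubadumgozahh.

saogubadumgozahh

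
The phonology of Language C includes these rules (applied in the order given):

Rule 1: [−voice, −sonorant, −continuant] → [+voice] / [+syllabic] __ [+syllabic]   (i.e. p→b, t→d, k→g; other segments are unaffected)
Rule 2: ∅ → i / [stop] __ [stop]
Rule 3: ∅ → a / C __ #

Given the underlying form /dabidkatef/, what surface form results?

Rule 1 (intervocalic voicing): /t/ is a voiceless stop between vowels /a/ and /e/, so it voices to [d]. /dabidkatef/ → dabidkadef.
Rule 2 (stop-cluster i-epenthesis): /d/ and /k/ form a stop–stop cluster, so [i] is inserted between them. /dabidkadef/ → dabidikadef.
Rule 3 (final a-epenthesis): the form ends in the consonant /f/, so [a] is inserted word-finally. /dabidikadef/ → dabidikadefa.

dabidikadefa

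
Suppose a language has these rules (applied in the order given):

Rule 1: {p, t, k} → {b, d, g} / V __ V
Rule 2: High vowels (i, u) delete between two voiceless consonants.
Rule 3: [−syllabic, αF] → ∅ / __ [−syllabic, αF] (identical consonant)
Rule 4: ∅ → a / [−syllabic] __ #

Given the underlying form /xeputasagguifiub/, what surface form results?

Rule 1 (intervocalic voicing): /p/ is a voiceless stop between vowels /e/ and /u/, so it voices to [b]. /t/ is a voiceless stop between vowels /u/ and /a/, so it voices to [d]. /xeputasagguifiub/ → xebudasagguifiub.
Rule 2 (high vowel syncope): no segment meets the environment; /xebudasagguifiub/ is unchanged.
Rule 3 (degemination): /gg/ is a geminate; the first /g/ deletes. /xebudasagguifiub/ → xebudasaguifiub.
Rule 4 (final a-epenthesis): the form ends in the consonant /b/, so [a] is inserted word-finally. /xebudasaguifiub/ → xebudasaguifiuba.

xebudasaguifiuba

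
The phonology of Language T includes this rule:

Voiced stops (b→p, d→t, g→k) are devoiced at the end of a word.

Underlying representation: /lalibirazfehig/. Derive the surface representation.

Scanning /lalibirazfehig/: /b/ at position 5 is not in the conditioning environment; /g/ is a voiced stop in word-final position, so it devoices to [k].
Result: [lalibirazfehik].

lalibirazfehik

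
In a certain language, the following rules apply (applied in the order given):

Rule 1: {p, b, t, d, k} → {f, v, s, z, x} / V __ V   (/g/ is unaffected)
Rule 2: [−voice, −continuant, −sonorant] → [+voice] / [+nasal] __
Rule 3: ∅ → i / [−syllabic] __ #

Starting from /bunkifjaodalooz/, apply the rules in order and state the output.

bungifjaozaloozi

Rule 1 (intervocalic spirantization): /d/ is a stop between vowels /o/ and /a/, so it spirantizes to the fricative [z]. /bunkifjaodalooz/ → bunkifjaozalooz.
Rule 2 (post-nasal voicing): /k/ is a voiceless stop immediately after the nasal /n/, so it voices to [g]. /bunkifjaozalooz/ → bungifjaozalooz.
Rule 3 (final i-epenthesis): the form ends in the consonant /z/, so [i] is inserted word-finally. /bungifjaozalooz/ → bungifjaozaloozi.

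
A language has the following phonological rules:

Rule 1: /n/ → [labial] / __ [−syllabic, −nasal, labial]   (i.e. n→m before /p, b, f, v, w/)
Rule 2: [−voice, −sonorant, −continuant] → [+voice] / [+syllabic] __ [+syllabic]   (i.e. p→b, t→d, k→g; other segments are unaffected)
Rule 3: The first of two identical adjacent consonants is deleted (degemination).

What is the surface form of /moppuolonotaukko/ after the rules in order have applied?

mopuolonodauko

Rule 1 (nasal place assimilation): no segment meets the environment; /moppuolonotaukko/ is unchanged.
Rule 2 (intervocalic voicing): /t/ is a voiceless stop between vowels /o/ and /a/, so it voices to [d]. /moppuolonotaukko/ → moppuolonodaukko.
Rule 3 (degemination): /pp/ is a geminate; the first /p/ deletes. /kk/ is a geminate; the first /k/ deletes. /moppuolonodaukko/ → mopuolonodauko.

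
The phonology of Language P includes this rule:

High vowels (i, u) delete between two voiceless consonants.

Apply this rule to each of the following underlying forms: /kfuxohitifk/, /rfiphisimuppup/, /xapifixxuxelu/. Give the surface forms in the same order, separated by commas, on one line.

/kfuxohitifk/: /u/ is a high vowel flanked by voiceless consonants /f/ and /x/, so it deletes. /i/ is a high vowel flanked by voiceless consonants /h/ and /t/, so it deletes. /i/ is a high vowel flanked by voiceless consonants /t/ and /f/, so it deletes. → [kfxohtfk].
/rfiphisimuppup/: /i/ is a high vowel flanked by voiceless consonants /f/ and /p/, so it deletes. /i/ is a high vowel flanked by voiceless consonants /h/ and /s/, so it deletes. /u/ is a high vowel flanked by voiceless consonants /p/ and /p/, so it deletes. → [rfphsimuppp].
/xapifixxuxelu/: /i/ is a high vowel flanked by voiceless consonants /p/ and /f/, so it deletes. /i/ is a high vowel flanked by voiceless consonants /f/ and /x/, so it deletes. /u/ is a high vowel flanked by voiceless consonants /x/ and /x/, so it deletes. → [xapfxxxelu].

kfxohtfk, rfphsimuppp, xapfxxxelu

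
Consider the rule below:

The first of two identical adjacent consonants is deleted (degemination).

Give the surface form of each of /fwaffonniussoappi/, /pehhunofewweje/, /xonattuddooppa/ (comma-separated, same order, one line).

/fwaffonniussoappi/: /ff/ is a geminate; the first /f/ deletes. /nn/ is a geminate; the first /n/ deletes. /ss/ is a geminate; the first /s/ deletes. /pp/ is a geminate; the first /p/ deletes. → [fwafoniusoapi].
/pehhunofewweje/: /hh/ is a geminate; the first /h/ deletes. /ww/ is a geminate; the first /w/ deletes. → [pehunofeweje].
/xonattuddooppa/: /tt/ is a geminate; the first /t/ deletes. /dd/ is a geminate; the first /d/ deletes. /pp/ is a geminate; the first /p/ deletes. → [xonatudoopa].

fwafoniusoapi, pehunofeweje, xonatudoopa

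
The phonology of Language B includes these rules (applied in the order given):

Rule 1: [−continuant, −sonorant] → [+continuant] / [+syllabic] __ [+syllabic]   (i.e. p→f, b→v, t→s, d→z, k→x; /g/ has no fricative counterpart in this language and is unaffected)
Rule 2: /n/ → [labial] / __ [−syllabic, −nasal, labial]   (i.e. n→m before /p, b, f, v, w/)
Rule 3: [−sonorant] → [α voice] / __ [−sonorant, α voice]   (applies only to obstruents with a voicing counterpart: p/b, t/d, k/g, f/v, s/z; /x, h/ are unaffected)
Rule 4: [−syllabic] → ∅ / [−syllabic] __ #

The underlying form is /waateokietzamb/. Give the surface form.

Rule 1 (intervocalic spirantization): /t/ is a stop between vowels /a/ and /e/, so it spirantizes to the fricative [s]. /k/ is a stop between vowels /o/ and /i/, so it spirantizes to the fricative [x]. /waateokietzamb/ → waaseoxietzamb.
Rule 2 (nasal place assimilation): no segment meets the environment; /waaseoxietzamb/ is unchanged.
Rule 3 (regressive voicing assimilation): /t/ precedes the voiced obstruent /z/, so it voices to [d] by assimilation. /waaseoxietzamb/ → waaseoxiedzamb.
Rule 4 (final cluster simplification): /b/ is the second consonant of a word-final cluster /mb/, so it deletes. /waaseoxiedzamb/ → waaseoxiedzam.

waaseoxiedzam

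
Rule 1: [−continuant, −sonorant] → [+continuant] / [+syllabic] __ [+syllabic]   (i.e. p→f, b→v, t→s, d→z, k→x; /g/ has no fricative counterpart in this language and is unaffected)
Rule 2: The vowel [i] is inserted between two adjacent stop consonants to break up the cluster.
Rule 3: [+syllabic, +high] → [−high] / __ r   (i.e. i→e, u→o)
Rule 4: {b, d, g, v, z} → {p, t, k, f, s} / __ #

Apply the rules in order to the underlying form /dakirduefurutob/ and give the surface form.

daxerdueforusop

Rule 1 (intervocalic spirantization): /k/ is a stop between vowels /a/ and /i/, so it spirantizes to the fricative [x]. /t/ is a stop between vowels /u/ and /o/, so it spirantizes to the fricative [s]. /dakirduefurutob/ → daxirduefurusob.
Rule 2 (stop-cluster i-epenthesis): no segment meets the environment; /daxirduefurusob/ is unchanged.
Rule 3 (pre-rhotic lowering): /i/ is a high vowel immediately before /r/, so it lowers to [e]. /u/ is a high vowel immediately before /r/, so it lowers to [o]. /daxirduefurusob/ → daxerdueforusob.
Rule 4 (final devoicing): /b/ is a voiced obstruent in word-final position, so it devoices to [p]. /daxerdueforusob/ → daxerdueforusop.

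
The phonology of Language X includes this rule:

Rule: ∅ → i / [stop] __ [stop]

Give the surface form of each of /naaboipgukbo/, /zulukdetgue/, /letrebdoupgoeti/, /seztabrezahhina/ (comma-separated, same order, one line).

/naaboipgukbo/: /p/ and /g/ form a stop–stop cluster, so [i] is inserted between them. /k/ and /b/ form a stop–stop cluster, so [i] is inserted between them. → [naaboipigukibo].
/zulukdetgue/: /k/ and /d/ form a stop–stop cluster, so [i] is inserted between them. /t/ and /g/ form a stop–stop cluster, so [i] is inserted between them. → [zulukidetigue].
/letrebdoupgoeti/: /b/ and /d/ form a stop–stop cluster, so [i] is inserted between them. /p/ and /g/ form a stop–stop cluster, so [i] is inserted between them. → [letrebidoupigoeti].
/seztabrezahhina/: the rule's environment is not met; surfaces unchanged as [seztabrezahhina].

naaboipigukibo, zulukidetigue, letrebidoupigoeti, seztabrezahhina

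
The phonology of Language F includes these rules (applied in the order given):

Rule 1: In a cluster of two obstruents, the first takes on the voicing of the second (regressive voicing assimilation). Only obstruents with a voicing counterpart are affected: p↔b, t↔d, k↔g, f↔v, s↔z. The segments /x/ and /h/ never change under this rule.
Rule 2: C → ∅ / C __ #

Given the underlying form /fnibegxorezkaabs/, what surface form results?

fnibekxoreskaap

Rule 1 (regressive voicing assimilation): /g/ precedes the voiceless obstruent /x/, so it devoices to [k] by assimilation. /z/ precedes the voiceless obstruent /k/, so it devoices to [s] by assimilation. /b/ precedes the voiceless obstruent /s/, so it devoices to [p] by assimilation. /fnibegxorezkaabs/ → fnibekxoreskaaps.
Rule 2 (final cluster simplification): /s/ is the second consonant of a word-final cluster /ps/, so it deletes. /fnibekxoreskaaps/ → fnibekxoreskaap.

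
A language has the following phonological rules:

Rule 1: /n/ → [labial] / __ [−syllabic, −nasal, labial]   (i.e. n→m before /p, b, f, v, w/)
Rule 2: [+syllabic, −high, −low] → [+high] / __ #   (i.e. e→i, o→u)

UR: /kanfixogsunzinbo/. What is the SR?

Rule 1 (nasal place assimilation): /n/ precedes the labial consonant /f/, so it assimilates in place to [m]. /n/ precedes the labial consonant /b/, so it assimilates in place to [m]. /kanfixogsunzinbo/ → kamfixogsunzimbo.
Rule 2 (final vowel raising): /o/ is a mid vowel in word-final position, so it raises to [u]. /kamfixogsunzimbo/ → kamfixogsunzimbu.

kamfixogsunzimbu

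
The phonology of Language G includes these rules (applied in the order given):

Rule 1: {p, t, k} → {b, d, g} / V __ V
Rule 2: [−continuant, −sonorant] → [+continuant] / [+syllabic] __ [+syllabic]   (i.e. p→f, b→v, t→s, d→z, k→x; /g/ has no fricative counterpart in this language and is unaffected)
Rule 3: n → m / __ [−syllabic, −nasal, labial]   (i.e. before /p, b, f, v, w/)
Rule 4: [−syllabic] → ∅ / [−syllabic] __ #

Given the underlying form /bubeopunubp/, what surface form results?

buveovunub

Rule 1 (intervocalic voicing): /p/ is a voiceless stop between vowels /o/ and /u/, so it voices to [b]. /bubeopunubp/ → bubeobunubp.
Rule 2 (intervocalic spirantization): /b/ is a stop between vowels /u/ and /e/, so it spirantizes to the fricative [v]. /b/ is a stop between vowels /o/ and /u/, so it spirantizes to the fricative [v]. /bubeobunubp/ → buveovunubp.
Rule 3 (nasal place assimilation): no segment meets the environment; /buveovunubp/ is unchanged.
Rule 4 (final cluster simplification): /p/ is the second consonant of a word-final cluster /bp/, so it deletes. /buveovunubp/ → buveovunub.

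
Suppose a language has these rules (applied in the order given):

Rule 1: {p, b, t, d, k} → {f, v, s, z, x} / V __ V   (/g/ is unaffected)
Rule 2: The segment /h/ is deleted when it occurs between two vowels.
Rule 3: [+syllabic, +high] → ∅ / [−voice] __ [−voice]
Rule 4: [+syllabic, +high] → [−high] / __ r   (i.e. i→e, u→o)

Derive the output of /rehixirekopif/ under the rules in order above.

Rule 1 (intervocalic spirantization): /k/ is a stop between vowels /e/ and /o/, so it spirantizes to the fricative [x]. /p/ is a stop between vowels /o/ and /i/, so it spirantizes to the fricative [f]. /rehixirekopif/ → rehixirexofif.
Rule 2 (intervocalic h-deletion): /h/ occurs between vowels /e/ and /i/, so it deletes. /rehixirexofif/ → reixirexofif.
Rule 3 (high vowel syncope): /i/ is a high vowel flanked by voiceless consonants /f/ and /f/, so it deletes. /reixirexofif/ → reixirexoff.
Rule 4 (pre-rhotic lowering): /i/ is a high vowel immediately before /r/, so it lowers to [e]. /reixirexoff/ → reixerexoff.

reixerexoff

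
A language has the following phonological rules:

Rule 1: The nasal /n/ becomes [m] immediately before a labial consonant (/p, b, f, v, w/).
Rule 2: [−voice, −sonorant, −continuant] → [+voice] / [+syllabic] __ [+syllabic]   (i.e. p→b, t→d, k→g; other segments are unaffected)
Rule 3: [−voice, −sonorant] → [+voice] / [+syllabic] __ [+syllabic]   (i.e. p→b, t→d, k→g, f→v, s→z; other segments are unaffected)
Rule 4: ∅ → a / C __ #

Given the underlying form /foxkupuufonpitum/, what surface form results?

foxkubuuvompiduma

Rule 1 (nasal place assimilation): /n/ precedes the labial consonant /p/, so it assimilates in place to [m]. /foxkupuufonpitum/ → foxkupuufompitum.
Rule 2 (intervocalic voicing): /p/ is a voiceless stop between vowels /u/ and /u/, so it voices to [b]. /t/ is a voiceless stop between vowels /i/ and /u/, so it voices to [d]. /foxkupuufompitum/ → foxkubuufompidum.
Rule 3 (intervocalic voicing): /f/ is a voiceless obstruent between vowels /u/ and /o/, so it voices to [v]. /foxkubuufompidum/ → foxkubuuvompidum.
Rule 4 (final a-epenthesis): the form ends in the consonant /m/, so [a] is inserted word-finally. /foxkubuuvompidum/ → foxkubuuvompiduma.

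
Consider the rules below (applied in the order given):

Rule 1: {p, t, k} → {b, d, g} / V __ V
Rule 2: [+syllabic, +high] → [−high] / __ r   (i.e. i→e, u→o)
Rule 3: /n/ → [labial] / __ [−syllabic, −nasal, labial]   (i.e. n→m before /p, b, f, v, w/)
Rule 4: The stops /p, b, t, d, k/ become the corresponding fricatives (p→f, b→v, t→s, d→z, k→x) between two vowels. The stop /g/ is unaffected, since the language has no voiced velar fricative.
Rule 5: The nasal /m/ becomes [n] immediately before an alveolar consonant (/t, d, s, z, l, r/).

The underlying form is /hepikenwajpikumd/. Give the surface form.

hevigemwajpigund

Rule 1 (intervocalic voicing): /p/ is a voiceless stop between vowels /e/ and /i/, so it voices to [b]. /k/ is a voiceless stop between vowels /i/ and /e/, so it voices to [g]. /k/ is a voiceless stop between vowels /i/ and /u/, so it voices to [g]. /hepikenwajpikumd/ → hebigenwajpigumd.
Rule 2 (pre-rhotic lowering): no segment meets the environment; /hebigenwajpigumd/ is unchanged.
Rule 3 (nasal place assimilation): /n/ precedes the labial consonant /w/, so it assimilates in place to [m]. /hebigenwajpigumd/ → hebigemwajpigumd.
Rule 4 (intervocalic spirantization): /b/ is a stop between vowels /e/ and /i/, so it spirantizes to the fricative [v]. /hebigemwajpigumd/ → hevigemwajpigumd.
Rule 5 (nasal place assimilation): /m/ precedes the alveolar consonant /d/, so it assimilates in place to [n]. /hevigemwajpigumd/ → hevigemwajpigund.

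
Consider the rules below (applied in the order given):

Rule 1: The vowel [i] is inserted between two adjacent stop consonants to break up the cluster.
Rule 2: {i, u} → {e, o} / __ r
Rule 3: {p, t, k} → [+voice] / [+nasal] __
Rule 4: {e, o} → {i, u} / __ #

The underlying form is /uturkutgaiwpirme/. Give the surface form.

Rule 1 (stop-cluster i-epenthesis): /t/ and /g/ form a stop–stop cluster, so [i] is inserted between them. /uturkutgaiwpirme/ → uturkutigaiwpirme.
Rule 2 (pre-rhotic lowering): /u/ is a high vowel immediately before /r/, so it lowers to [o]. /i/ is a high vowel immediately before /r/, so it lowers to [e]. /uturkutigaiwpirme/ → utorkutigaiwperme.
Rule 3 (post-nasal voicing): no segment meets the environment; /utorkutigaiwperme/ is unchanged.
Rule 4 (final vowel raising): /e/ is a mid vowel in word-final position, so it raises to [i]. /utorkutigaiwperme/ → utorkutigaiwpermi.

utorkutigaiwpermi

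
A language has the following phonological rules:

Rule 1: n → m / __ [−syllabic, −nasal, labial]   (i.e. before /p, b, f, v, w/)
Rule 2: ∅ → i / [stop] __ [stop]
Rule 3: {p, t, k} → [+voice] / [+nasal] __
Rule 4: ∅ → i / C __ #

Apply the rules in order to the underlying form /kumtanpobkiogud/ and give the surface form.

Rule 1 (nasal place assimilation): /n/ precedes the labial consonant /p/, so it assimilates in place to [m]. /kumtanpobkiogud/ → kumtampobkiogud.
Rule 2 (stop-cluster i-epenthesis): /b/ and /k/ form a stop–stop cluster, so [i] is inserted between them. /kumtampobkiogud/ → kumtampobikiogud.
Rule 3 (post-nasal voicing): /t/ is a voiceless stop immediately after the nasal /m/, so it voices to [d]. /p/ is a voiceless stop immediately after the nasal /m/, so it voices to [b]. /kumtampobikiogud/ → kumdambobikiogud.
Rule 4 (final i-epenthesis): the form ends in the consonant /d/, so [i] is inserted word-finally. /kumdambobikiogud/ → kumdambobikiogudi.

kumdambobikiogudi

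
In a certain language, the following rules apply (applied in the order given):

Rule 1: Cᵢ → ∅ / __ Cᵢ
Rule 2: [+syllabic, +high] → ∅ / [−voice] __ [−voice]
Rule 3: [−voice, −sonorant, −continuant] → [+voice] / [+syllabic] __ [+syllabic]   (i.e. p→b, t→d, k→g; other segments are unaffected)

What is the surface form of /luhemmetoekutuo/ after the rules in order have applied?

Rule 1 (degemination): /mm/ is a geminate; the first /m/ deletes. /luhemmetoekutuo/ → luhemetoekutuo.
Rule 2 (high vowel syncope): /u/ is a high vowel flanked by voiceless consonants /k/ and /t/, so it deletes. /luhemetoekutuo/ → luhemetoektuo.
Rule 3 (intervocalic voicing): /t/ is a voiceless stop between vowels /e/ and /o/, so it voices to [d]. /luhemetoektuo/ → luhemedoektuo.

luhemedoektuo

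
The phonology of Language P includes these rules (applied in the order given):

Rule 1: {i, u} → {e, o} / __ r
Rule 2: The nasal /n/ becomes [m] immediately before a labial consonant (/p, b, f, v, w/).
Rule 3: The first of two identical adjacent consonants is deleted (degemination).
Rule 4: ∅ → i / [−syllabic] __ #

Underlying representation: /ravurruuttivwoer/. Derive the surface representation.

ravoruutivwoeri

Rule 1 (pre-rhotic lowering): /u/ is a high vowel immediately before /r/, so it lowers to [o]. /ravurruuttivwoer/ → ravorruuttivwoer.
Rule 2 (nasal place assimilation): no segment meets the environment; /ravorruuttivwoer/ is unchanged.
Rule 3 (degemination): /rr/ is a geminate; the first /r/ deletes. /tt/ is a geminate; the first /t/ deletes. /ravorruuttivwoer/ → ravoruutivwoer.
Rule 4 (final i-epenthesis): the form ends in the consonant /r/, so [i] is inserted word-finally. /ravoruutivwoer/ → ravoruutivwoeri.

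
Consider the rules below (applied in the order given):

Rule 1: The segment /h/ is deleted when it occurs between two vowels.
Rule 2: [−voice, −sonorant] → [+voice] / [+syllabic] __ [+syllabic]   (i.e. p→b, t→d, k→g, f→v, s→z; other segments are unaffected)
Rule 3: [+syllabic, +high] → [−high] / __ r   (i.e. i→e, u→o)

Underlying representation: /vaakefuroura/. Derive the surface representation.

Rule 1 (intervocalic h-deletion): no segment meets the environment; /vaakefuroura/ is unchanged.
Rule 2 (intervocalic voicing): /k/ is a voiceless obstruent between vowels /a/ and /e/, so it voices to [g]. /f/ is a voiceless obstruent between vowels /e/ and /u/, so it voices to [v]. /vaakefuroura/ → vaagevuroura.
Rule 3 (pre-rhotic lowering): /u/ is a high vowel immediately before /r/, so it lowers to [o]. /u/ is a high vowel immediately before /r/, so it lowers to [o]. /vaagevuroura/ → vaagevoroora.

vaagevoroora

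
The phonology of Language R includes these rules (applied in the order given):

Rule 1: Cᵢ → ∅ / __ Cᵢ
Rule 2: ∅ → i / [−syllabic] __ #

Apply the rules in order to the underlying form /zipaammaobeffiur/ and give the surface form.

Rule 1 (degemination): /mm/ is a geminate; the first /m/ deletes. /ff/ is a geminate; the first /f/ deletes. /zipaammaobeffiur/ → zipaamaobefiur.
Rule 2 (final i-epenthesis): the form ends in the consonant /r/, so [i] is inserted word-finally. /zipaamaobefiur/ → zipaamaobefiuri.

zipaamaobefiuri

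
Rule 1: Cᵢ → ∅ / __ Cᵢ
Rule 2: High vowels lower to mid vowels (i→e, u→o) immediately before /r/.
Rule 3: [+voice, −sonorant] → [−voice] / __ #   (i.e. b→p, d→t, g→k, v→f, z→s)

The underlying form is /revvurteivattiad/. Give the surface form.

Rule 1 (degemination): /vv/ is a geminate; the first /v/ deletes. /tt/ is a geminate; the first /t/ deletes. /revvurteivattiad/ → revurteivatiad.
Rule 2 (pre-rhotic lowering): /u/ is a high vowel immediately before /r/, so it lowers to [o]. /revurteivatiad/ → revorteivatiad.
Rule 3 (final devoicing): /d/ is a voiced obstruent in word-final position, so it devoices to [t]. /revorteivatiad/ → revorteivatiat.

revorteivatiat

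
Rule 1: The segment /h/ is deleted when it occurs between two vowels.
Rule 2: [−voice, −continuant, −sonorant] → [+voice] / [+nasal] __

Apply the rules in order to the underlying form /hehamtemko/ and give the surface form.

Rule 1 (intervocalic h-deletion): /h/ occurs between vowels /e/ and /a/, so it deletes. /hehamtemko/ → heamtemko.
Rule 2 (post-nasal voicing): /t/ is a voiceless stop immediately after the nasal /m/, so it voices to [d]. /k/ is a voiceless stop immediately after the nasal /m/, so it voices to [g]. /heamtemko/ → heamdemgo.

heamdemgo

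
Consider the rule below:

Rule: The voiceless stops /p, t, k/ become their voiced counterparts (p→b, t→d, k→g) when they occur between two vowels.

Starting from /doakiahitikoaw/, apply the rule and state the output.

doagiahidigoaw

/k/ is a voiceless stop between vowels /a/ and /i/, so it voices to [g].
/t/ is a voiceless stop between vowels /i/ and /i/, so it voices to [d].
/k/ is a voiceless stop between vowels /i/ and /o/, so it voices to [g].
Surface form: [doagiahidigoaw].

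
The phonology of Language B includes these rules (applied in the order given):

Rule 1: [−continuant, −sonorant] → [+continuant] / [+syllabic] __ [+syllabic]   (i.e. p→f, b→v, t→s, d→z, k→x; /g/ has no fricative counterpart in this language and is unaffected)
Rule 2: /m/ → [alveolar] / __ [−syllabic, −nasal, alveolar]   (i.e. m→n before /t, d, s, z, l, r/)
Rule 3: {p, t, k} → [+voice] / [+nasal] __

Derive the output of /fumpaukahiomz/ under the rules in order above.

Rule 1 (intervocalic spirantization): /k/ is a stop between vowels /u/ and /a/, so it spirantizes to the fricative [x]. /fumpaukahiomz/ → fumpauxahiomz.
Rule 2 (nasal place assimilation): /m/ precedes the alveolar consonant /z/, so it assimilates in place to [n]. /fumpauxahiomz/ → fumpauxahionz.
Rule 3 (post-nasal voicing): /p/ is a voiceless stop immediately after the nasal /m/, so it voices to [b]. /fumpauxahionz/ → fumbauxahionz.

fumbauxahionz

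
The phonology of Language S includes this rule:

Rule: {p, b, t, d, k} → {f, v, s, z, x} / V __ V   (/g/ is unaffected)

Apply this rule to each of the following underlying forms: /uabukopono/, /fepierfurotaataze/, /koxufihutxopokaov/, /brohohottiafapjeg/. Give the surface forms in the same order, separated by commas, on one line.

uavuxofono, fefierfurosaasaze, koxufihutxofoxaov, brohohottiafapjeg

/uabukopono/: /b/ is a stop between vowels /a/ and /u/, so it spirantizes to the fricative [v]. /k/ is a stop between vowels /u/ and /o/, so it spirantizes to the fricative [x]. /p/ is a stop between vowels /o/ and /o/, so it spirantizes to the fricative [f]. → [uavuxofono].
/fepierfurotaataze/: /p/ is a stop between vowels /e/ and /i/, so it spirantizes to the fricative [f]. /t/ is a stop between vowels /o/ and /a/, so it spirantizes to the fricative [s]. /t/ is a stop between vowels /a/ and /a/, so it spirantizes to the fricative [s]. → [fefierfurosaasaze].
/koxufihutxopokaov/: /p/ is a stop between vowels /o/ and /o/, so it spirantizes to the fricative [f]. /k/ is a stop between vowels /o/ and /a/, so it spirantizes to the fricative [x]. → [koxufihutxofoxaov].
/brohohottiafapjeg/: the rule's environment is not met; surfaces unchanged as [brohohottiafapjeg].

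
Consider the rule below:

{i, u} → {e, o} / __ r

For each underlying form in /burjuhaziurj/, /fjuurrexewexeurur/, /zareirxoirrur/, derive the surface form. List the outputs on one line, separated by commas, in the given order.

/burjuhaziurj/: /u/ is a high vowel immediately before /r/, so it lowers to [o]. /u/ is a high vowel immediately before /r/, so it lowers to [o]. → [borjuhaziorj].
/fjuurrexewexeurur/: /u/ is a high vowel immediately before /r/, so it lowers to [o]. /u/ is a high vowel immediately before /r/, so it lowers to [o]. /u/ is a high vowel immediately before /r/, so it lowers to [o]. → [fjuorrexewexeoror].
/zareirxoirrur/: /i/ is a high vowel immediately before /r/, so it lowers to [e]. /i/ is a high vowel immediately before /r/, so it lowers to [e]. /u/ is a high vowel immediately before /r/, so it lowers to [o]. → [zareerxoerror].

borjuhaziorj, fjuorrexewexeoror, zareerxoerror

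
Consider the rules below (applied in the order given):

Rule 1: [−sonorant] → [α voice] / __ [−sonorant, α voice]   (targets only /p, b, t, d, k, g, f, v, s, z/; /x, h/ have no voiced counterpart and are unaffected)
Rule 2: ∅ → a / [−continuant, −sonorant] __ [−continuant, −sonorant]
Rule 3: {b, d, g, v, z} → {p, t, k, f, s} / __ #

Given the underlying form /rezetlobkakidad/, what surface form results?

Rule 1 (regressive voicing assimilation): /b/ precedes the voiceless obstruent /k/, so it devoices to [p] by assimilation. /rezetlobkakidad/ → rezetlopkakidad.
Rule 2 (stop-cluster a-epenthesis): /p/ and /k/ form a stop–stop cluster, so [a] is inserted between them. /rezetlopkakidad/ → rezetlopakakidad.
Rule 3 (final devoicing): /d/ is a voiced obstruent in word-final position, so it devoices to [t]. /rezetlopakakidad/ → rezetlopakakidat.

rezetlopakakidat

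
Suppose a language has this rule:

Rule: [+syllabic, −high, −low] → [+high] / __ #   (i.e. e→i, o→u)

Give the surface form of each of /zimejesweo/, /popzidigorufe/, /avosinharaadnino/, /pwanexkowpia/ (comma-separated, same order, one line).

zimejesweu, popzidigorufi, avosinharaadninu, pwanexkowpia

/zimejesweo/: /o/ is a mid vowel in word-final position, so it raises to [u]. → [zimejesweu].
/popzidigorufe/: /e/ is a mid vowel in word-final position, so it raises to [i]. → [popzidigorufi].
/avosinharaadnino/: /o/ is a mid vowel in word-final position, so it raises to [u]. → [avosinharaadninu].
/pwanexkowpia/: the rule's environment is not met; surfaces unchanged as [pwanexkowpia].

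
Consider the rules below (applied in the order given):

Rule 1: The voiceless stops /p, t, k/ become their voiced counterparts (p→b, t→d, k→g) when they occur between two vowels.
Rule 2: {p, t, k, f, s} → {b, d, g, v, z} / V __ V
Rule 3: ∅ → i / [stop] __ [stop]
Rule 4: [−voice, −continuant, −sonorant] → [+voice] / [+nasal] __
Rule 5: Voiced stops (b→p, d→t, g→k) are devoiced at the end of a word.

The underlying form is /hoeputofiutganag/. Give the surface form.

Rule 1 (intervocalic voicing): /p/ is a voiceless stop between vowels /e/ and /u/, so it voices to [b]. /t/ is a voiceless stop between vowels /u/ and /o/, so it voices to [d]. /hoeputofiutganag/ → hoebudofiutganag.
Rule 2 (intervocalic voicing): /f/ is a voiceless obstruent between vowels /o/ and /i/, so it voices to [v]. /hoebudofiutganag/ → hoebudoviutganag.
Rule 3 (stop-cluster i-epenthesis): /t/ and /g/ form a stop–stop cluster, so [i] is inserted between them. /hoebudoviutganag/ → hoebudoviutiganag.
Rule 4 (post-nasal voicing): no segment meets the environment; /hoebudoviutiganag/ is unchanged.
Rule 5 (final devoicing): /g/ is a voiced stop in word-final position, so it devoices to [k]. /hoebudoviutiganag/ → hoebudoviutiganak.

hoebudoviutiganak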